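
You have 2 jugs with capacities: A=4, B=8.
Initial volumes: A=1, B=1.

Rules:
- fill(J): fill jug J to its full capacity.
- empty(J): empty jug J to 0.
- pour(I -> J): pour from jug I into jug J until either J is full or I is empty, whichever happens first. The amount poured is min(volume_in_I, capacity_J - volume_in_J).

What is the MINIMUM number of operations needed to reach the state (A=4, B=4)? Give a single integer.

BFS from (A=1, B=1). One shortest path:
  1. empty(A) -> (A=0 B=1)
  2. fill(B) -> (A=0 B=8)
  3. pour(B -> A) -> (A=4 B=4)
Reached target in 3 moves.

Answer: 3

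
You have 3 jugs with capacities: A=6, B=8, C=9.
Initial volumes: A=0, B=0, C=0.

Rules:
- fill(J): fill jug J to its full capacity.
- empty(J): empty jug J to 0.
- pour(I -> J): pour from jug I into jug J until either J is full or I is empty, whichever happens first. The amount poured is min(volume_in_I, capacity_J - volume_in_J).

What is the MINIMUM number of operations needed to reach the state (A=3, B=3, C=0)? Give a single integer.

BFS from (A=0, B=0, C=0). One shortest path:
  1. fill(C) -> (A=0 B=0 C=9)
  2. pour(C -> A) -> (A=6 B=0 C=3)
  3. pour(C -> B) -> (A=6 B=3 C=0)
  4. pour(A -> C) -> (A=0 B=3 C=6)
  5. fill(A) -> (A=6 B=3 C=6)
  6. pour(A -> C) -> (A=3 B=3 C=9)
  7. empty(C) -> (A=3 B=3 C=0)
Reached target in 7 moves.

Answer: 7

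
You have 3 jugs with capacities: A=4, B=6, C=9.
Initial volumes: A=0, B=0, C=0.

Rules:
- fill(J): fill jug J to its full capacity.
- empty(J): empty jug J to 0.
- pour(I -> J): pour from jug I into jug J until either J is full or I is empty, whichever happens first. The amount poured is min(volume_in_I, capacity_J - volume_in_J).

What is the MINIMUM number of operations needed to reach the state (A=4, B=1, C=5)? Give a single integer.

BFS from (A=0, B=0, C=0). One shortest path:
  1. fill(A) -> (A=4 B=0 C=0)
  2. fill(B) -> (A=4 B=6 C=0)
  3. pour(A -> C) -> (A=0 B=6 C=4)
  4. pour(B -> C) -> (A=0 B=1 C=9)
  5. pour(C -> A) -> (A=4 B=1 C=5)
Reached target in 5 moves.

Answer: 5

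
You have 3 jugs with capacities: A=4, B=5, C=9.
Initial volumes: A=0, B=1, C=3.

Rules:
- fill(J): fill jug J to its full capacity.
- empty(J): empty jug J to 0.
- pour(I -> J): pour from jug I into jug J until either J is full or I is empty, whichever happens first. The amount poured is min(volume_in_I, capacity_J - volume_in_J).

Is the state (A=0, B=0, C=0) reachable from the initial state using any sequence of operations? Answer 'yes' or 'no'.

BFS from (A=0, B=1, C=3):
  1. empty(B) -> (A=0 B=0 C=3)
  2. empty(C) -> (A=0 B=0 C=0)
Target reached → yes.

Answer: yes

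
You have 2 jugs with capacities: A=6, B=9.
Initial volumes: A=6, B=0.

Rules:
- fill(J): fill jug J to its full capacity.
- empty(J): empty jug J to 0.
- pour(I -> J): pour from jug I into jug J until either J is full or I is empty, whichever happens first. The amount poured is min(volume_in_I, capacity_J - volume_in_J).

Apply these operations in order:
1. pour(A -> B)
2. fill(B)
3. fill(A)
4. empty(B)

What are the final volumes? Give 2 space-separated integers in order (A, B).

Answer: 6 0

Derivation:
Step 1: pour(A -> B) -> (A=0 B=6)
Step 2: fill(B) -> (A=0 B=9)
Step 3: fill(A) -> (A=6 B=9)
Step 4: empty(B) -> (A=6 B=0)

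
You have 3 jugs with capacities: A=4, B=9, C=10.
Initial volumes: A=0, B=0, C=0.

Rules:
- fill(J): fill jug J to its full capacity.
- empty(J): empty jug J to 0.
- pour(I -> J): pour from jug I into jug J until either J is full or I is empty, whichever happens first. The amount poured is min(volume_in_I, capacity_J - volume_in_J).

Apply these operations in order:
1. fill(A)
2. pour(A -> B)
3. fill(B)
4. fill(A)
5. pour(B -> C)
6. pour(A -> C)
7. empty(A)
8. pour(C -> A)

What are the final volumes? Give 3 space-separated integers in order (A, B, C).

Answer: 4 0 6

Derivation:
Step 1: fill(A) -> (A=4 B=0 C=0)
Step 2: pour(A -> B) -> (A=0 B=4 C=0)
Step 3: fill(B) -> (A=0 B=9 C=0)
Step 4: fill(A) -> (A=4 B=9 C=0)
Step 5: pour(B -> C) -> (A=4 B=0 C=9)
Step 6: pour(A -> C) -> (A=3 B=0 C=10)
Step 7: empty(A) -> (A=0 B=0 C=10)
Step 8: pour(C -> A) -> (A=4 B=0 C=6)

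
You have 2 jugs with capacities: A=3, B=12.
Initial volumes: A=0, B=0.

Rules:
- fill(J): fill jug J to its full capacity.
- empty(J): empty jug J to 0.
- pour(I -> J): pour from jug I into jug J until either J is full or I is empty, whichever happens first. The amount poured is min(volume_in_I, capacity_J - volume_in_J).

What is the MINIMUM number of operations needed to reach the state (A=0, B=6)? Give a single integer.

Answer: 4

Derivation:
BFS from (A=0, B=0). One shortest path:
  1. fill(A) -> (A=3 B=0)
  2. pour(A -> B) -> (A=0 B=3)
  3. fill(A) -> (A=3 B=3)
  4. pour(A -> B) -> (A=0 B=6)
Reached target in 4 moves.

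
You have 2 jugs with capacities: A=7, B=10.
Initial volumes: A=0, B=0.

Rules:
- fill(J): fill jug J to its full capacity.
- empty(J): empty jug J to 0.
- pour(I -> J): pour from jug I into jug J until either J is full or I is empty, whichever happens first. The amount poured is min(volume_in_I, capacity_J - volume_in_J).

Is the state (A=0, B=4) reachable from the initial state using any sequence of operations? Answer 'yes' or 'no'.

BFS from (A=0, B=0):
  1. fill(A) -> (A=7 B=0)
  2. pour(A -> B) -> (A=0 B=7)
  3. fill(A) -> (A=7 B=7)
  4. pour(A -> B) -> (A=4 B=10)
  5. empty(B) -> (A=4 B=0)
  6. pour(A -> B) -> (A=0 B=4)
Target reached → yes.

Answer: yes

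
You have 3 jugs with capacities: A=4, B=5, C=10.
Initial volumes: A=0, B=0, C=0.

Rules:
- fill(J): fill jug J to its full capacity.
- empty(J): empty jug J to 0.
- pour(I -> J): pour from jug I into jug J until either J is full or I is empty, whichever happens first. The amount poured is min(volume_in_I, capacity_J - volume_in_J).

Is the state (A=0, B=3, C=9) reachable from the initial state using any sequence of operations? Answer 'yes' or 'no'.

BFS from (A=0, B=0, C=0):
  1. fill(A) -> (A=4 B=0 C=0)
  2. pour(A -> B) -> (A=0 B=4 C=0)
  3. fill(A) -> (A=4 B=4 C=0)
  4. pour(A -> B) -> (A=3 B=5 C=0)
  5. pour(B -> C) -> (A=3 B=0 C=5)
  6. pour(A -> B) -> (A=0 B=3 C=5)
  7. fill(A) -> (A=4 B=3 C=5)
  8. pour(A -> C) -> (A=0 B=3 C=9)
Target reached → yes.

Answer: yes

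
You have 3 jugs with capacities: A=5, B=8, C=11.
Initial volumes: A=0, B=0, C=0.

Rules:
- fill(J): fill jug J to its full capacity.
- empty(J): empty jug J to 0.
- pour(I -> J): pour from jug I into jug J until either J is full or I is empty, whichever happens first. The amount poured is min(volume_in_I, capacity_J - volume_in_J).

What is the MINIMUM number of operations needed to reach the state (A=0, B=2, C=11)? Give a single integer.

Answer: 4

Derivation:
BFS from (A=0, B=0, C=0). One shortest path:
  1. fill(A) -> (A=5 B=0 C=0)
  2. fill(B) -> (A=5 B=8 C=0)
  3. pour(A -> C) -> (A=0 B=8 C=5)
  4. pour(B -> C) -> (A=0 B=2 C=11)
Reached target in 4 moves.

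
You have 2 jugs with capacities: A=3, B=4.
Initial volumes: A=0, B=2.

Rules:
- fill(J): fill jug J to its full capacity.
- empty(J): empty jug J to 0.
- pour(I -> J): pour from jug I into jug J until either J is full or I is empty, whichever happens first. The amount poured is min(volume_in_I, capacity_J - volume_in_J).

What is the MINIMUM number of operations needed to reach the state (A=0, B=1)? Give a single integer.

Answer: 3

Derivation:
BFS from (A=0, B=2). One shortest path:
  1. fill(B) -> (A=0 B=4)
  2. pour(B -> A) -> (A=3 B=1)
  3. empty(A) -> (A=0 B=1)
Reached target in 3 moves.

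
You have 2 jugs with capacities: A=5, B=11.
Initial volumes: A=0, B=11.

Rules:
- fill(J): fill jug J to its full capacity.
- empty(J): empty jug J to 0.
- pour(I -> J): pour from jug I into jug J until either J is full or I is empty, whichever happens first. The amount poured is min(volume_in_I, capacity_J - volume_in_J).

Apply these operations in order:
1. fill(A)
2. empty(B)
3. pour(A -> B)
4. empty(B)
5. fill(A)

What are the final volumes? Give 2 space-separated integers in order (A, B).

Answer: 5 0

Derivation:
Step 1: fill(A) -> (A=5 B=11)
Step 2: empty(B) -> (A=5 B=0)
Step 3: pour(A -> B) -> (A=0 B=5)
Step 4: empty(B) -> (A=0 B=0)
Step 5: fill(A) -> (A=5 B=0)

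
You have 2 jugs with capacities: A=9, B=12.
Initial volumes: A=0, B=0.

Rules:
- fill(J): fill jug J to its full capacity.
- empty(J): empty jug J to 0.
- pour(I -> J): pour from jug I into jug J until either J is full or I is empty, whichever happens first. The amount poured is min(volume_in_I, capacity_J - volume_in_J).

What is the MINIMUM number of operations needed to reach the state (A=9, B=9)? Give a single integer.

Answer: 3

Derivation:
BFS from (A=0, B=0). One shortest path:
  1. fill(A) -> (A=9 B=0)
  2. pour(A -> B) -> (A=0 B=9)
  3. fill(A) -> (A=9 B=9)
Reached target in 3 moves.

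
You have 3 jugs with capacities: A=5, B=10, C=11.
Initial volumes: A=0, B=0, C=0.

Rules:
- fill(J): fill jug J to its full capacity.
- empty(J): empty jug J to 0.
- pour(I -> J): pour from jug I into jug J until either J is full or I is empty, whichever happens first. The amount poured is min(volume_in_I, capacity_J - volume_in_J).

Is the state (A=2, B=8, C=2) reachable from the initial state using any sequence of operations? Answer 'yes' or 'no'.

Answer: no

Derivation:
BFS explored all 432 reachable states.
Reachable set includes: (0,0,0), (0,0,1), (0,0,2), (0,0,3), (0,0,4), (0,0,5), (0,0,6), (0,0,7), (0,0,8), (0,0,9), (0,0,10), (0,0,11) ...
Target (A=2, B=8, C=2) not in reachable set → no.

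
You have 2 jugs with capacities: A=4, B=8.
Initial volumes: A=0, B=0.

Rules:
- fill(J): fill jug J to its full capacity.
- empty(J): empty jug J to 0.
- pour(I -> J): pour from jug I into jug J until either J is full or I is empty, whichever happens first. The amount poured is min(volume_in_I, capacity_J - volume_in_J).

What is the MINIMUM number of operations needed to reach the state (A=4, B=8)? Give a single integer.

BFS from (A=0, B=0). One shortest path:
  1. fill(A) -> (A=4 B=0)
  2. fill(B) -> (A=4 B=8)
Reached target in 2 moves.

Answer: 2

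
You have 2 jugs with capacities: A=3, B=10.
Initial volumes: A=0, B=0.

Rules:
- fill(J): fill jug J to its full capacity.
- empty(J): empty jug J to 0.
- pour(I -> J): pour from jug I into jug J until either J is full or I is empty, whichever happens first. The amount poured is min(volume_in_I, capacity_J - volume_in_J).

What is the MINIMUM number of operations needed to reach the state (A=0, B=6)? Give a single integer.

Answer: 4

Derivation:
BFS from (A=0, B=0). One shortest path:
  1. fill(A) -> (A=3 B=0)
  2. pour(A -> B) -> (A=0 B=3)
  3. fill(A) -> (A=3 B=3)
  4. pour(A -> B) -> (A=0 B=6)
Reached target in 4 moves.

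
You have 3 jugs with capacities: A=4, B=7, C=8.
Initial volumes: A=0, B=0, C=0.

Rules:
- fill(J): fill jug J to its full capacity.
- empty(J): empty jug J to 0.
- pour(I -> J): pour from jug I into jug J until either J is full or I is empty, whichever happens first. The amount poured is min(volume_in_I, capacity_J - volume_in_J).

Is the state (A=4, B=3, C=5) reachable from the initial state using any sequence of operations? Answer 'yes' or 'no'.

BFS from (A=0, B=0, C=0):
  1. fill(A) -> (A=4 B=0 C=0)
  2. fill(C) -> (A=4 B=0 C=8)
  3. pour(A -> B) -> (A=0 B=4 C=8)
  4. pour(C -> B) -> (A=0 B=7 C=5)
  5. pour(B -> A) -> (A=4 B=3 C=5)
Target reached → yes.

Answer: yes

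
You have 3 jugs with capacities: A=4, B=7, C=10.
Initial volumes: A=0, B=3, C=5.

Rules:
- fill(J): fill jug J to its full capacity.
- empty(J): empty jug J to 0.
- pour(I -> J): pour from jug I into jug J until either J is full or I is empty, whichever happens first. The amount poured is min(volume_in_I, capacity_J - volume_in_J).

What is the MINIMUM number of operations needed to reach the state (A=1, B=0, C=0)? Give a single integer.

Answer: 3

Derivation:
BFS from (A=0, B=3, C=5). One shortest path:
  1. pour(C -> B) -> (A=0 B=7 C=1)
  2. empty(B) -> (A=0 B=0 C=1)
  3. pour(C -> A) -> (A=1 B=0 C=0)
Reached target in 3 moves.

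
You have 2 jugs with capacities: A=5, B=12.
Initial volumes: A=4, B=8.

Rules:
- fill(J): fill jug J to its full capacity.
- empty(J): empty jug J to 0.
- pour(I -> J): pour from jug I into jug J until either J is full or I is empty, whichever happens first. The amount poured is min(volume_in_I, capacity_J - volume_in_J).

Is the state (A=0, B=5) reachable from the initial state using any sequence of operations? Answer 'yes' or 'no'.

Answer: yes

Derivation:
BFS from (A=4, B=8):
  1. fill(A) -> (A=5 B=8)
  2. empty(B) -> (A=5 B=0)
  3. pour(A -> B) -> (A=0 B=5)
Target reached → yes.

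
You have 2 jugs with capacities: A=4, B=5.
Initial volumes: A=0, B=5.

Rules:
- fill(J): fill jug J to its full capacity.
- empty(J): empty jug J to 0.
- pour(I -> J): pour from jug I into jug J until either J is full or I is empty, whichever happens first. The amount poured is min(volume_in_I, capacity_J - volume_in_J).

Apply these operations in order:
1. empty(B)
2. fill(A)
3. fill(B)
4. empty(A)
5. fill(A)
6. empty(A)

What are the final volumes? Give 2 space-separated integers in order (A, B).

Step 1: empty(B) -> (A=0 B=0)
Step 2: fill(A) -> (A=4 B=0)
Step 3: fill(B) -> (A=4 B=5)
Step 4: empty(A) -> (A=0 B=5)
Step 5: fill(A) -> (A=4 B=5)
Step 6: empty(A) -> (A=0 B=5)

Answer: 0 5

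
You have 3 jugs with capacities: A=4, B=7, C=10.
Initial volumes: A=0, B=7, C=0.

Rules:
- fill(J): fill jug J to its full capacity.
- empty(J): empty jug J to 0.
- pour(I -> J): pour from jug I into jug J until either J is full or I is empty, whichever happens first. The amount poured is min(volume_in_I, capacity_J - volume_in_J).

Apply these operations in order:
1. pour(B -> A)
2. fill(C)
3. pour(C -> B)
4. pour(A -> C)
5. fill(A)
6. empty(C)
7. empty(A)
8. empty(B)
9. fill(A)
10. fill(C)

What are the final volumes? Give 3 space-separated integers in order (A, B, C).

Step 1: pour(B -> A) -> (A=4 B=3 C=0)
Step 2: fill(C) -> (A=4 B=3 C=10)
Step 3: pour(C -> B) -> (A=4 B=7 C=6)
Step 4: pour(A -> C) -> (A=0 B=7 C=10)
Step 5: fill(A) -> (A=4 B=7 C=10)
Step 6: empty(C) -> (A=4 B=7 C=0)
Step 7: empty(A) -> (A=0 B=7 C=0)
Step 8: empty(B) -> (A=0 B=0 C=0)
Step 9: fill(A) -> (A=4 B=0 C=0)
Step 10: fill(C) -> (A=4 B=0 C=10)

Answer: 4 0 10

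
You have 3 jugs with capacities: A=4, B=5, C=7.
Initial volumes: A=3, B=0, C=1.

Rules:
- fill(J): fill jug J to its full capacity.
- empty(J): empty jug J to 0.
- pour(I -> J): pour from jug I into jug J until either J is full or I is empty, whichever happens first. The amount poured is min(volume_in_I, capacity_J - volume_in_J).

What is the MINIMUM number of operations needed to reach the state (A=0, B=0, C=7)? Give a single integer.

BFS from (A=3, B=0, C=1). One shortest path:
  1. empty(A) -> (A=0 B=0 C=1)
  2. fill(C) -> (A=0 B=0 C=7)
Reached target in 2 moves.

Answer: 2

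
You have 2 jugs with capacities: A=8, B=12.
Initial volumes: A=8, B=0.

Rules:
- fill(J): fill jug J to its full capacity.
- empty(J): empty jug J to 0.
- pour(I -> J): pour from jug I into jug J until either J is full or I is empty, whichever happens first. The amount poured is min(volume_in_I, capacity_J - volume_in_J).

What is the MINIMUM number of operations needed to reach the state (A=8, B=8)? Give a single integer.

BFS from (A=8, B=0). One shortest path:
  1. pour(A -> B) -> (A=0 B=8)
  2. fill(A) -> (A=8 B=8)
Reached target in 2 moves.

Answer: 2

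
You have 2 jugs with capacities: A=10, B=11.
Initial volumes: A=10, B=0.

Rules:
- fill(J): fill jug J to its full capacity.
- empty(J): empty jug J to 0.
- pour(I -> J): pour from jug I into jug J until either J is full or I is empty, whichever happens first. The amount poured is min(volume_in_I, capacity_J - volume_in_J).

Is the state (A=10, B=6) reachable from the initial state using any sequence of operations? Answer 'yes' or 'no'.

BFS from (A=10, B=0):
  1. pour(A -> B) -> (A=0 B=10)
  2. fill(A) -> (A=10 B=10)
  3. pour(A -> B) -> (A=9 B=11)
  4. empty(B) -> (A=9 B=0)
  5. pour(A -> B) -> (A=0 B=9)
  6. fill(A) -> (A=10 B=9)
  7. pour(A -> B) -> (A=8 B=11)
  8. empty(B) -> (A=8 B=0)
  9. pour(A -> B) -> (A=0 B=8)
  10. fill(A) -> (A=10 B=8)
  11. pour(A -> B) -> (A=7 B=11)
  12. empty(B) -> (A=7 B=0)
  13. pour(A -> B) -> (A=0 B=7)
  14. fill(A) -> (A=10 B=7)
  15. pour(A -> B) -> (A=6 B=11)
  16. empty(B) -> (A=6 B=0)
  17. pour(A -> B) -> (A=0 B=6)
  18. fill(A) -> (A=10 B=6)
Target reached → yes.

Answer: yes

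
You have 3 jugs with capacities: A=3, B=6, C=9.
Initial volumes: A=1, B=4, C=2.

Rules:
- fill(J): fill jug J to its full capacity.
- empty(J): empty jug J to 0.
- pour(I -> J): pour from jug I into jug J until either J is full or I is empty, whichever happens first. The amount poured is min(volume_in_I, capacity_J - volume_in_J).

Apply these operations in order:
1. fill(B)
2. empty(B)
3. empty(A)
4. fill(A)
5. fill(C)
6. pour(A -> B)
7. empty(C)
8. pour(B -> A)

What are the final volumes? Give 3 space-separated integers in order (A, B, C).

Answer: 3 0 0

Derivation:
Step 1: fill(B) -> (A=1 B=6 C=2)
Step 2: empty(B) -> (A=1 B=0 C=2)
Step 3: empty(A) -> (A=0 B=0 C=2)
Step 4: fill(A) -> (A=3 B=0 C=2)
Step 5: fill(C) -> (A=3 B=0 C=9)
Step 6: pour(A -> B) -> (A=0 B=3 C=9)
Step 7: empty(C) -> (A=0 B=3 C=0)
Step 8: pour(B -> A) -> (A=3 B=0 C=0)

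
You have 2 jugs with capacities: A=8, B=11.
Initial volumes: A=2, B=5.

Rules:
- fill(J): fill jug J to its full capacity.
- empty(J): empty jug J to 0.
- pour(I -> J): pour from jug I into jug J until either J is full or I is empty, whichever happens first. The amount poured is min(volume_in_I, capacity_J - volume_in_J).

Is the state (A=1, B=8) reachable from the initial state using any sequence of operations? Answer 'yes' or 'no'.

Answer: no

Derivation:
BFS explored all 39 reachable states.
Reachable set includes: (0,0), (0,1), (0,2), (0,3), (0,4), (0,5), (0,6), (0,7), (0,8), (0,9), (0,10), (0,11) ...
Target (A=1, B=8) not in reachable set → no.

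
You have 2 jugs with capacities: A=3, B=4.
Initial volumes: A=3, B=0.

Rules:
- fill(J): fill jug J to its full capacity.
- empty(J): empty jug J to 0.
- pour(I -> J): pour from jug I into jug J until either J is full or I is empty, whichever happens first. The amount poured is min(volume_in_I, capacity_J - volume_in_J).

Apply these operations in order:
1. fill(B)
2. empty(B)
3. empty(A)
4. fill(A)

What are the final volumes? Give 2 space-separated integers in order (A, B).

Answer: 3 0

Derivation:
Step 1: fill(B) -> (A=3 B=4)
Step 2: empty(B) -> (A=3 B=0)
Step 3: empty(A) -> (A=0 B=0)
Step 4: fill(A) -> (A=3 B=0)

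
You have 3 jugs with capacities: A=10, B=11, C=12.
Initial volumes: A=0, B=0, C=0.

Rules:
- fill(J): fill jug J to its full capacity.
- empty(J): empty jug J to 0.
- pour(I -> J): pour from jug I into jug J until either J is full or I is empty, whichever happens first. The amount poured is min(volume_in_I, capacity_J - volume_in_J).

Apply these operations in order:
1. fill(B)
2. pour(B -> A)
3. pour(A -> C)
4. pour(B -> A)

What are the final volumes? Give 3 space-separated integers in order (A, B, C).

Answer: 1 0 10

Derivation:
Step 1: fill(B) -> (A=0 B=11 C=0)
Step 2: pour(B -> A) -> (A=10 B=1 C=0)
Step 3: pour(A -> C) -> (A=0 B=1 C=10)
Step 4: pour(B -> A) -> (A=1 B=0 C=10)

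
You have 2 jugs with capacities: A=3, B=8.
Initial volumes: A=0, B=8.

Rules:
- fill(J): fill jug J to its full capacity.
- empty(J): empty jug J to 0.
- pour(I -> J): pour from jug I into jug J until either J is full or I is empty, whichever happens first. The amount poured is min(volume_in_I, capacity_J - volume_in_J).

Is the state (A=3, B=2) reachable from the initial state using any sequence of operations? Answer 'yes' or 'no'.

BFS from (A=0, B=8):
  1. pour(B -> A) -> (A=3 B=5)
  2. empty(A) -> (A=0 B=5)
  3. pour(B -> A) -> (A=3 B=2)
Target reached → yes.

Answer: yes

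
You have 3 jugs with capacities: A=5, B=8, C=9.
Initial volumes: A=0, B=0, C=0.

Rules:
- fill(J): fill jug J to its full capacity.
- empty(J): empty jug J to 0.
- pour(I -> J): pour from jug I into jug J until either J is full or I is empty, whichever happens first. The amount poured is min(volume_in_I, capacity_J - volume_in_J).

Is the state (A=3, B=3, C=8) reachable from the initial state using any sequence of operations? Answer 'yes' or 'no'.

BFS explored all 316 reachable states.
Reachable set includes: (0,0,0), (0,0,1), (0,0,2), (0,0,3), (0,0,4), (0,0,5), (0,0,6), (0,0,7), (0,0,8), (0,0,9), (0,1,0), (0,1,1) ...
Target (A=3, B=3, C=8) not in reachable set → no.

Answer: no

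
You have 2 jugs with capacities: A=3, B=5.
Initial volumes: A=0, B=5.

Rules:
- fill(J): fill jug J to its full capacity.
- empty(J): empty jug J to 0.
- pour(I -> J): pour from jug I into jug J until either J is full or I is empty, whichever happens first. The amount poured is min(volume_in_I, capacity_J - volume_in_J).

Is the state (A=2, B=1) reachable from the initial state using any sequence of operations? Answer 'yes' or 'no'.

BFS explored all 16 reachable states.
Reachable set includes: (0,0), (0,1), (0,2), (0,3), (0,4), (0,5), (1,0), (1,5), (2,0), (2,5), (3,0), (3,1) ...
Target (A=2, B=1) not in reachable set → no.

Answer: no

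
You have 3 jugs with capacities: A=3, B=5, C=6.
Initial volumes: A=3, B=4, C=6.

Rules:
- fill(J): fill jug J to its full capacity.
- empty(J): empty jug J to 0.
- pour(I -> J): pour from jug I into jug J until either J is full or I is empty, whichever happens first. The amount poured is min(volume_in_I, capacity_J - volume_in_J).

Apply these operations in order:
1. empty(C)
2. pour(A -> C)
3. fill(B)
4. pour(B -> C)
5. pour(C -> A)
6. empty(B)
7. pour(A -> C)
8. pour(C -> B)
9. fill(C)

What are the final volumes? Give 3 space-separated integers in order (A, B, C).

Step 1: empty(C) -> (A=3 B=4 C=0)
Step 2: pour(A -> C) -> (A=0 B=4 C=3)
Step 3: fill(B) -> (A=0 B=5 C=3)
Step 4: pour(B -> C) -> (A=0 B=2 C=6)
Step 5: pour(C -> A) -> (A=3 B=2 C=3)
Step 6: empty(B) -> (A=3 B=0 C=3)
Step 7: pour(A -> C) -> (A=0 B=0 C=6)
Step 8: pour(C -> B) -> (A=0 B=5 C=1)
Step 9: fill(C) -> (A=0 B=5 C=6)

Answer: 0 5 6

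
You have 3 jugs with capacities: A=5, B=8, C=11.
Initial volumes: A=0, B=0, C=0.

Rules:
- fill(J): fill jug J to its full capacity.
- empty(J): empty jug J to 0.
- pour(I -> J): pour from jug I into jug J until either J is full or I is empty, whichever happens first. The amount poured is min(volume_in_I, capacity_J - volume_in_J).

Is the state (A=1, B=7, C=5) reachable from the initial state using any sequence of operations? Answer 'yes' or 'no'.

Answer: no

Derivation:
BFS explored all 368 reachable states.
Reachable set includes: (0,0,0), (0,0,1), (0,0,2), (0,0,3), (0,0,4), (0,0,5), (0,0,6), (0,0,7), (0,0,8), (0,0,9), (0,0,10), (0,0,11) ...
Target (A=1, B=7, C=5) not in reachable set → no.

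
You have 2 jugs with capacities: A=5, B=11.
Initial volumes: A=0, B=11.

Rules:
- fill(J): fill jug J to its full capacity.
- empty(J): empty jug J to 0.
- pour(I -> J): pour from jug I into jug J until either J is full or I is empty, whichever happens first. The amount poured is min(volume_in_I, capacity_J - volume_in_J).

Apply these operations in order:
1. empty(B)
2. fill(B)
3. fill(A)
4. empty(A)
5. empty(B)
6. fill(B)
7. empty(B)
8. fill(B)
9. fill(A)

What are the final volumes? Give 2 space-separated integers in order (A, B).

Step 1: empty(B) -> (A=0 B=0)
Step 2: fill(B) -> (A=0 B=11)
Step 3: fill(A) -> (A=5 B=11)
Step 4: empty(A) -> (A=0 B=11)
Step 5: empty(B) -> (A=0 B=0)
Step 6: fill(B) -> (A=0 B=11)
Step 7: empty(B) -> (A=0 B=0)
Step 8: fill(B) -> (A=0 B=11)
Step 9: fill(A) -> (A=5 B=11)

Answer: 5 11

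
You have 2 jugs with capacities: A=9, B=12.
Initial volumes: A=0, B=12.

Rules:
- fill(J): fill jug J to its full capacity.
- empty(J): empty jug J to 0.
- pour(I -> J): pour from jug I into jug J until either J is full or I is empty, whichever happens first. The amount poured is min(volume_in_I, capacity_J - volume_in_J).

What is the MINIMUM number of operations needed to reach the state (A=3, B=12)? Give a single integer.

BFS from (A=0, B=12). One shortest path:
  1. pour(B -> A) -> (A=9 B=3)
  2. empty(A) -> (A=0 B=3)
  3. pour(B -> A) -> (A=3 B=0)
  4. fill(B) -> (A=3 B=12)
Reached target in 4 moves.

Answer: 4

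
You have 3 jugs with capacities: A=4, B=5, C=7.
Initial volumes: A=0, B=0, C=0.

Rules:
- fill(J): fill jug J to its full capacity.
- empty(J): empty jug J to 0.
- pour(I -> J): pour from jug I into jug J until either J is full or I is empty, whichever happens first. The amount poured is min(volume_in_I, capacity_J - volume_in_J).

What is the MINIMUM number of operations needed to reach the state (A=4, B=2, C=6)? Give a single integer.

BFS from (A=0, B=0, C=0). One shortest path:
  1. fill(C) -> (A=0 B=0 C=7)
  2. pour(C -> B) -> (A=0 B=5 C=2)
  3. pour(B -> A) -> (A=4 B=1 C=2)
  4. pour(A -> C) -> (A=0 B=1 C=6)
  5. pour(B -> A) -> (A=1 B=0 C=6)
  6. fill(B) -> (A=1 B=5 C=6)
  7. pour(B -> A) -> (A=4 B=2 C=6)
Reached target in 7 moves.

Answer: 7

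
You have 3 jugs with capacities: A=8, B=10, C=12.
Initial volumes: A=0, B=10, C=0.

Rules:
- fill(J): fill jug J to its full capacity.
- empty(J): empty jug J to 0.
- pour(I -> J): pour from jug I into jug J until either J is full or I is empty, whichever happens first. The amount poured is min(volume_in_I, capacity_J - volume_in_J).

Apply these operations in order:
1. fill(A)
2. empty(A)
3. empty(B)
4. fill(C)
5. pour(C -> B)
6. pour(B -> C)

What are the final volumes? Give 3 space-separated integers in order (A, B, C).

Answer: 0 0 12

Derivation:
Step 1: fill(A) -> (A=8 B=10 C=0)
Step 2: empty(A) -> (A=0 B=10 C=0)
Step 3: empty(B) -> (A=0 B=0 C=0)
Step 4: fill(C) -> (A=0 B=0 C=12)
Step 5: pour(C -> B) -> (A=0 B=10 C=2)
Step 6: pour(B -> C) -> (A=0 B=0 C=12)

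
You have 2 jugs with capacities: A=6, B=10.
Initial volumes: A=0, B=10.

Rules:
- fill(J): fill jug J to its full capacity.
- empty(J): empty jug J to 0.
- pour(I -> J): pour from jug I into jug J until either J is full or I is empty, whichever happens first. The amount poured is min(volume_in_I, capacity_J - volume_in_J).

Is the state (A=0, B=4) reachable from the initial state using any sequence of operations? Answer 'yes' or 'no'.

Answer: yes

Derivation:
BFS from (A=0, B=10):
  1. pour(B -> A) -> (A=6 B=4)
  2. empty(A) -> (A=0 B=4)
Target reached → yes.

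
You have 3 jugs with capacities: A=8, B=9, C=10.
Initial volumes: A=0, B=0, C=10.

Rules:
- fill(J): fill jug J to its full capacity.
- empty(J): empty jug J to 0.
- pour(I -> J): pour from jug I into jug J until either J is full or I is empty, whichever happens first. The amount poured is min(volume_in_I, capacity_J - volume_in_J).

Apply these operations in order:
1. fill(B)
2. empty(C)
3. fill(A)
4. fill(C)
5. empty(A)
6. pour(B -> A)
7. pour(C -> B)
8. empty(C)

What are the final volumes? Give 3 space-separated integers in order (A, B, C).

Step 1: fill(B) -> (A=0 B=9 C=10)
Step 2: empty(C) -> (A=0 B=9 C=0)
Step 3: fill(A) -> (A=8 B=9 C=0)
Step 4: fill(C) -> (A=8 B=9 C=10)
Step 5: empty(A) -> (A=0 B=9 C=10)
Step 6: pour(B -> A) -> (A=8 B=1 C=10)
Step 7: pour(C -> B) -> (A=8 B=9 C=2)
Step 8: empty(C) -> (A=8 B=9 C=0)

Answer: 8 9 0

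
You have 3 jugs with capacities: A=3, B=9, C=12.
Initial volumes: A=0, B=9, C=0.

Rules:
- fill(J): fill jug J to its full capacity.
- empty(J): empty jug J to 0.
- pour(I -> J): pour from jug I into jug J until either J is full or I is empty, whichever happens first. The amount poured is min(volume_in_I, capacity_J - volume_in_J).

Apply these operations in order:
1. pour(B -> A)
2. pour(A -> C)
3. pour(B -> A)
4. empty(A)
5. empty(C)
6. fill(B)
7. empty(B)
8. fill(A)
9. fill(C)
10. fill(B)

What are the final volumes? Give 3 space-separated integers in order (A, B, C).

Answer: 3 9 12

Derivation:
Step 1: pour(B -> A) -> (A=3 B=6 C=0)
Step 2: pour(A -> C) -> (A=0 B=6 C=3)
Step 3: pour(B -> A) -> (A=3 B=3 C=3)
Step 4: empty(A) -> (A=0 B=3 C=3)
Step 5: empty(C) -> (A=0 B=3 C=0)
Step 6: fill(B) -> (A=0 B=9 C=0)
Step 7: empty(B) -> (A=0 B=0 C=0)
Step 8: fill(A) -> (A=3 B=0 C=0)
Step 9: fill(C) -> (A=3 B=0 C=12)
Step 10: fill(B) -> (A=3 B=9 C=12)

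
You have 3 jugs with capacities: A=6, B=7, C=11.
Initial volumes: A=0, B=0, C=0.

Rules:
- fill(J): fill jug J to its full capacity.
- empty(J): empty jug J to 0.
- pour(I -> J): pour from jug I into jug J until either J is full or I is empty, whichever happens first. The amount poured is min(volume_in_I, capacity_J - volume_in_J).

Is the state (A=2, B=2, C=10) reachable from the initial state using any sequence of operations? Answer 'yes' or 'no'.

BFS explored all 372 reachable states.
Reachable set includes: (0,0,0), (0,0,1), (0,0,2), (0,0,3), (0,0,4), (0,0,5), (0,0,6), (0,0,7), (0,0,8), (0,0,9), (0,0,10), (0,0,11) ...
Target (A=2, B=2, C=10) not in reachable set → no.

Answer: no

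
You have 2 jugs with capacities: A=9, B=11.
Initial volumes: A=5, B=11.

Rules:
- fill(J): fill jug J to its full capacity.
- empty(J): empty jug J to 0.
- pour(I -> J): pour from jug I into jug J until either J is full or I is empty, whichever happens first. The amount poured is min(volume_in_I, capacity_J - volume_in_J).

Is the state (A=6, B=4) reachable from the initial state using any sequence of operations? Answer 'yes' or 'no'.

BFS explored all 40 reachable states.
Reachable set includes: (0,0), (0,1), (0,2), (0,3), (0,4), (0,5), (0,6), (0,7), (0,8), (0,9), (0,10), (0,11) ...
Target (A=6, B=4) not in reachable set → no.

Answer: no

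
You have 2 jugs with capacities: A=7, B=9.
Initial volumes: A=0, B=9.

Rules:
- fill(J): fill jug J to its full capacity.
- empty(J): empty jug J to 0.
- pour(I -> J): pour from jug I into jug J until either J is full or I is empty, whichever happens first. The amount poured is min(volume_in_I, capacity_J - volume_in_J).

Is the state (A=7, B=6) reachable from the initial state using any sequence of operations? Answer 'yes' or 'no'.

Answer: yes

Derivation:
BFS from (A=0, B=9):
  1. pour(B -> A) -> (A=7 B=2)
  2. empty(A) -> (A=0 B=2)
  3. pour(B -> A) -> (A=2 B=0)
  4. fill(B) -> (A=2 B=9)
  5. pour(B -> A) -> (A=7 B=4)
  6. empty(A) -> (A=0 B=4)
  7. pour(B -> A) -> (A=4 B=0)
  8. fill(B) -> (A=4 B=9)
  9. pour(B -> A) -> (A=7 B=6)
Target reached → yes.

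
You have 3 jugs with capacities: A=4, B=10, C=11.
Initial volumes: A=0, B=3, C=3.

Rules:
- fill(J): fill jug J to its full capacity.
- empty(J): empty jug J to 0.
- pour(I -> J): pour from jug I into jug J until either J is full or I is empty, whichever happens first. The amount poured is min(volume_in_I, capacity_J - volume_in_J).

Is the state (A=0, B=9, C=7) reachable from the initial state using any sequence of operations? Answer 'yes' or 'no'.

BFS from (A=0, B=3, C=3):
  1. pour(B -> A) -> (A=3 B=0 C=3)
  2. fill(B) -> (A=3 B=10 C=3)
  3. pour(B -> A) -> (A=4 B=9 C=3)
  4. pour(A -> C) -> (A=0 B=9 C=7)
Target reached → yes.

Answer: yes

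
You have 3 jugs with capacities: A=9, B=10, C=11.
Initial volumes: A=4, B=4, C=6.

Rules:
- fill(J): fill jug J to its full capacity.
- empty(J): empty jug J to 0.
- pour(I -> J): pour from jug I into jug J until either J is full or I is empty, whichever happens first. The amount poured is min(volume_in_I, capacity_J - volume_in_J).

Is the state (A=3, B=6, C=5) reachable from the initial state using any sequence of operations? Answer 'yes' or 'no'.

BFS explored all 601 reachable states.
Reachable set includes: (0,0,0), (0,0,1), (0,0,2), (0,0,3), (0,0,4), (0,0,5), (0,0,6), (0,0,7), (0,0,8), (0,0,9), (0,0,10), (0,0,11) ...
Target (A=3, B=6, C=5) not in reachable set → no.

Answer: no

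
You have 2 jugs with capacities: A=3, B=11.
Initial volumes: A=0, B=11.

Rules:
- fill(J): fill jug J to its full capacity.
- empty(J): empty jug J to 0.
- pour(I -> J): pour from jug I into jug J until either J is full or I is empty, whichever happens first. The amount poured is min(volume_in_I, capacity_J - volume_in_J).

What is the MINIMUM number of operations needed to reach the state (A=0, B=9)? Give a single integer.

Answer: 7

Derivation:
BFS from (A=0, B=11). One shortest path:
  1. fill(A) -> (A=3 B=11)
  2. empty(B) -> (A=3 B=0)
  3. pour(A -> B) -> (A=0 B=3)
  4. fill(A) -> (A=3 B=3)
  5. pour(A -> B) -> (A=0 B=6)
  6. fill(A) -> (A=3 B=6)
  7. pour(A -> B) -> (A=0 B=9)
Reached target in 7 moves.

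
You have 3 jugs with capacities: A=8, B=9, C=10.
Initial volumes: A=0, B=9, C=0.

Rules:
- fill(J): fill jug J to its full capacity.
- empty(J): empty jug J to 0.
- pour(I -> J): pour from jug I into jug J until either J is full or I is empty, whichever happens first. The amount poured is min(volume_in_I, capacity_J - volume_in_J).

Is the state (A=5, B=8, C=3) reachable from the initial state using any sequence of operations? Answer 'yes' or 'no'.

BFS explored all 486 reachable states.
Reachable set includes: (0,0,0), (0,0,1), (0,0,2), (0,0,3), (0,0,4), (0,0,5), (0,0,6), (0,0,7), (0,0,8), (0,0,9), (0,0,10), (0,1,0) ...
Target (A=5, B=8, C=3) not in reachable set → no.

Answer: no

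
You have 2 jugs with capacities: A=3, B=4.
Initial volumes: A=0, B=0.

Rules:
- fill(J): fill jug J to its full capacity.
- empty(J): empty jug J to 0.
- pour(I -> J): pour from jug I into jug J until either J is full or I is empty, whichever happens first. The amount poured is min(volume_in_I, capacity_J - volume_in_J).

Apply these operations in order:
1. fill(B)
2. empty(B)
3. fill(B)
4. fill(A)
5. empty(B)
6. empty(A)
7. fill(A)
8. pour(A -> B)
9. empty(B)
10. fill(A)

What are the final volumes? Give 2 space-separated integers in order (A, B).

Step 1: fill(B) -> (A=0 B=4)
Step 2: empty(B) -> (A=0 B=0)
Step 3: fill(B) -> (A=0 B=4)
Step 4: fill(A) -> (A=3 B=4)
Step 5: empty(B) -> (A=3 B=0)
Step 6: empty(A) -> (A=0 B=0)
Step 7: fill(A) -> (A=3 B=0)
Step 8: pour(A -> B) -> (A=0 B=3)
Step 9: empty(B) -> (A=0 B=0)
Step 10: fill(A) -> (A=3 B=0)

Answer: 3 0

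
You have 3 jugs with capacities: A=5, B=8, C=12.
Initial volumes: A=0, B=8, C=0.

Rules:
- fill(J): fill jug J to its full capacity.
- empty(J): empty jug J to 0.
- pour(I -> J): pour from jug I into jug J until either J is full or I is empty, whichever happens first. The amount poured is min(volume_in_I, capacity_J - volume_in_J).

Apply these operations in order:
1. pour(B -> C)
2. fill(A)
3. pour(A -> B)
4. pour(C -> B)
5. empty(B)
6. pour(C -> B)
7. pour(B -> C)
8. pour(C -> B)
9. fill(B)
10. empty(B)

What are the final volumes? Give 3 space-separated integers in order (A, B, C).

Step 1: pour(B -> C) -> (A=0 B=0 C=8)
Step 2: fill(A) -> (A=5 B=0 C=8)
Step 3: pour(A -> B) -> (A=0 B=5 C=8)
Step 4: pour(C -> B) -> (A=0 B=8 C=5)
Step 5: empty(B) -> (A=0 B=0 C=5)
Step 6: pour(C -> B) -> (A=0 B=5 C=0)
Step 7: pour(B -> C) -> (A=0 B=0 C=5)
Step 8: pour(C -> B) -> (A=0 B=5 C=0)
Step 9: fill(B) -> (A=0 B=8 C=0)
Step 10: empty(B) -> (A=0 B=0 C=0)

Answer: 0 0 0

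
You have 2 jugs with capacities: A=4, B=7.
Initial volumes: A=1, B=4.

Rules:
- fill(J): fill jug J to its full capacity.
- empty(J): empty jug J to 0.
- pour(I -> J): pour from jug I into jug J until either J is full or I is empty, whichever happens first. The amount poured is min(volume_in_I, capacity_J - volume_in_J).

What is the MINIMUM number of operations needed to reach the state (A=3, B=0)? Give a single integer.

BFS from (A=1, B=4). One shortest path:
  1. empty(A) -> (A=0 B=4)
  2. fill(B) -> (A=0 B=7)
  3. pour(B -> A) -> (A=4 B=3)
  4. empty(A) -> (A=0 B=3)
  5. pour(B -> A) -> (A=3 B=0)
Reached target in 5 moves.

Answer: 5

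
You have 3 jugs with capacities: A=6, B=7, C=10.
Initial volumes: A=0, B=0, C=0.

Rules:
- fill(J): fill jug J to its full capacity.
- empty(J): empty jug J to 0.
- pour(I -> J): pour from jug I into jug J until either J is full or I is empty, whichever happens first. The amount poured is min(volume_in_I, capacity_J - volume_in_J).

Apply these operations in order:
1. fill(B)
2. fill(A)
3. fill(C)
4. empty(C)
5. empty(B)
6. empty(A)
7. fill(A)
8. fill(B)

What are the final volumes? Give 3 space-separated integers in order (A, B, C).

Step 1: fill(B) -> (A=0 B=7 C=0)
Step 2: fill(A) -> (A=6 B=7 C=0)
Step 3: fill(C) -> (A=6 B=7 C=10)
Step 4: empty(C) -> (A=6 B=7 C=0)
Step 5: empty(B) -> (A=6 B=0 C=0)
Step 6: empty(A) -> (A=0 B=0 C=0)
Step 7: fill(A) -> (A=6 B=0 C=0)
Step 8: fill(B) -> (A=6 B=7 C=0)

Answer: 6 7 0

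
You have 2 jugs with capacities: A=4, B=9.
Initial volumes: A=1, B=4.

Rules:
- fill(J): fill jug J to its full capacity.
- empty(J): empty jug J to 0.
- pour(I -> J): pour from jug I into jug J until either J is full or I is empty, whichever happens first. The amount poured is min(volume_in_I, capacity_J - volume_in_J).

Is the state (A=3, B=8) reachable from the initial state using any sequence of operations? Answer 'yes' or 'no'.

Answer: no

Derivation:
BFS explored all 27 reachable states.
Reachable set includes: (0,0), (0,1), (0,2), (0,3), (0,4), (0,5), (0,6), (0,7), (0,8), (0,9), (1,0), (1,4) ...
Target (A=3, B=8) not in reachable set → no.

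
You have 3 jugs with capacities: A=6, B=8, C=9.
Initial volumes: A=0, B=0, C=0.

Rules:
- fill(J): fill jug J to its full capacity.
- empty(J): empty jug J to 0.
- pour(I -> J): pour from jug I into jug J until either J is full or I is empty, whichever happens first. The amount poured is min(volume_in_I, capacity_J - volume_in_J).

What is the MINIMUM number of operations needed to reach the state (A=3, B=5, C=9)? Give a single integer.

Answer: 7

Derivation:
BFS from (A=0, B=0, C=0). One shortest path:
  1. fill(C) -> (A=0 B=0 C=9)
  2. pour(C -> A) -> (A=6 B=0 C=3)
  3. pour(A -> B) -> (A=0 B=6 C=3)
  4. pour(C -> A) -> (A=3 B=6 C=0)
  5. pour(B -> C) -> (A=3 B=0 C=6)
  6. fill(B) -> (A=3 B=8 C=6)
  7. pour(B -> C) -> (A=3 B=5 C=9)
Reached target in 7 moves.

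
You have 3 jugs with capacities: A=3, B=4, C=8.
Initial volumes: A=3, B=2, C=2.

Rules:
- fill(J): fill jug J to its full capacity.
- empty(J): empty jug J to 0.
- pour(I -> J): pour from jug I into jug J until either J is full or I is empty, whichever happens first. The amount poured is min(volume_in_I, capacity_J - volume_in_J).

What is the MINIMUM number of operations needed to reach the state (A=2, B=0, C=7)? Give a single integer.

Answer: 5

Derivation:
BFS from (A=3, B=2, C=2). One shortest path:
  1. empty(C) -> (A=3 B=2 C=0)
  2. pour(A -> C) -> (A=0 B=2 C=3)
  3. pour(B -> A) -> (A=2 B=0 C=3)
  4. fill(B) -> (A=2 B=4 C=3)
  5. pour(B -> C) -> (A=2 B=0 C=7)
Reached target in 5 moves.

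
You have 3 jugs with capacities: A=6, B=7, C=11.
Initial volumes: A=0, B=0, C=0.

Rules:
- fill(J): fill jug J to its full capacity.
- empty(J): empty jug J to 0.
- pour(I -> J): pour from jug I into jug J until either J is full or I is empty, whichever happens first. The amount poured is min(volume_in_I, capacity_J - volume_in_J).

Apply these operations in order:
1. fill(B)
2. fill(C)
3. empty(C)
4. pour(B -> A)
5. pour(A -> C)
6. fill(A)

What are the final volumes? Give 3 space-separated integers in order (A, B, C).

Answer: 6 1 6

Derivation:
Step 1: fill(B) -> (A=0 B=7 C=0)
Step 2: fill(C) -> (A=0 B=7 C=11)
Step 3: empty(C) -> (A=0 B=7 C=0)
Step 4: pour(B -> A) -> (A=6 B=1 C=0)
Step 5: pour(A -> C) -> (A=0 B=1 C=6)
Step 6: fill(A) -> (A=6 B=1 C=6)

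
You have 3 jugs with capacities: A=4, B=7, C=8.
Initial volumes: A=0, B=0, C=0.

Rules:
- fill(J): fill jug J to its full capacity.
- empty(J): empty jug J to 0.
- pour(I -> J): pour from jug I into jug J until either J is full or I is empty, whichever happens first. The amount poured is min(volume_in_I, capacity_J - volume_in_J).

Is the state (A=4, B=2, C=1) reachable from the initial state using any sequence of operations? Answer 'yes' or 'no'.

Answer: yes

Derivation:
BFS from (A=0, B=0, C=0):
  1. fill(A) -> (A=4 B=0 C=0)
  2. fill(B) -> (A=4 B=7 C=0)
  3. pour(B -> C) -> (A=4 B=0 C=7)
  4. pour(A -> C) -> (A=3 B=0 C=8)
  5. pour(C -> B) -> (A=3 B=7 C=1)
  6. pour(B -> A) -> (A=4 B=6 C=1)
  7. empty(A) -> (A=0 B=6 C=1)
  8. pour(B -> A) -> (A=4 B=2 C=1)
Target reached → yes.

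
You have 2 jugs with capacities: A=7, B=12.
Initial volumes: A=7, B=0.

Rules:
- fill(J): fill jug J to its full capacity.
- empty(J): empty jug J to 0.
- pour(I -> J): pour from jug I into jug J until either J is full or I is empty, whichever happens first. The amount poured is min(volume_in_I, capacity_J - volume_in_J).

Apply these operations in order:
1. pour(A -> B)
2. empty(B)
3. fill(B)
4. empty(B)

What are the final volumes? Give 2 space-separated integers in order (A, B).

Step 1: pour(A -> B) -> (A=0 B=7)
Step 2: empty(B) -> (A=0 B=0)
Step 3: fill(B) -> (A=0 B=12)
Step 4: empty(B) -> (A=0 B=0)

Answer: 0 0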